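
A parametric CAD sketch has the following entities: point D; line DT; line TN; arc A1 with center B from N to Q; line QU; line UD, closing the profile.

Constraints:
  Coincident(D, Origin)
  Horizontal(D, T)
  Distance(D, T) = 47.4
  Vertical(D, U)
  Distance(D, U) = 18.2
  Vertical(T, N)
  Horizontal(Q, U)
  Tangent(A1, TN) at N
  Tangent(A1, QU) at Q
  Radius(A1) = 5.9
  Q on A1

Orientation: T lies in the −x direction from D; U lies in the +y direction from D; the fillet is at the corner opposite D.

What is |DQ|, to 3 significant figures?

45.3

D is at the origin; DT is horizontal with |DT| = 47.4 and T on the −x side, so T = (-47.4, 0.00). D and U share the same x with |DU| = 18.2 and U on the +y side, so U = (0.00, 18.2). The virtual corner opposite D is at (-47.4, 18.2). Since A1 is tangent to TN there, BN ⟂ TN and A1 meets QU tangentially, so BQ is at right angles to QU, with radius 5.9, so the center B sits 5.9 in from both sides at B = (-41.5, 12.3). That places the tangent points at N = (-47.4, 12.3) on TN and Q = (-41.5, 18.2) on QU. Then |DQ| = |Q − D| = 45.3.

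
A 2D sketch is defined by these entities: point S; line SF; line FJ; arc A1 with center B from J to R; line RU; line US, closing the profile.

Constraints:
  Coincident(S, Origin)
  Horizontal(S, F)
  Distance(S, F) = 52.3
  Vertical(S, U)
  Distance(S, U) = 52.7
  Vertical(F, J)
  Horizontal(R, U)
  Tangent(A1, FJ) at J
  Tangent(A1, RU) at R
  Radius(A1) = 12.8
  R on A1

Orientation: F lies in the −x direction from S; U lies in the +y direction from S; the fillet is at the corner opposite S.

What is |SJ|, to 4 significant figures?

65.78

S is at the origin; SF is horizontal with |SF| = 52.3 and F on the −x side, so F = (-52.30, 0.000). S and U share the same x with |SU| = 52.7 and U on the +y side, so U = (0.000, 52.70). The virtual corner opposite S is at (-52.30, 52.70). The tangent condition forces BJ to be normal to FJ and since A1 is tangent to RU there, BR ⟂ RU, with radius 12.8, so the center B sits 12.8 in from both sides at B = (-39.50, 39.90). That places the tangent points at J = (-52.30, 39.90) on FJ and R = (-39.50, 52.70) on RU. Then |SJ| = |J − S| = 65.78.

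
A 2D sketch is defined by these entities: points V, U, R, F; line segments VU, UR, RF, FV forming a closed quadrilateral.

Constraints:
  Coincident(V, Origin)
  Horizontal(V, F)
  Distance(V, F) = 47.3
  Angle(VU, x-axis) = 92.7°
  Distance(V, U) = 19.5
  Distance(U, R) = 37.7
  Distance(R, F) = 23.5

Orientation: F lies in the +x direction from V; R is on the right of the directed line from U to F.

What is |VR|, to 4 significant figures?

26.30

Checks: |UR| = 37.70 ✓; |RF| = 23.50 ✓.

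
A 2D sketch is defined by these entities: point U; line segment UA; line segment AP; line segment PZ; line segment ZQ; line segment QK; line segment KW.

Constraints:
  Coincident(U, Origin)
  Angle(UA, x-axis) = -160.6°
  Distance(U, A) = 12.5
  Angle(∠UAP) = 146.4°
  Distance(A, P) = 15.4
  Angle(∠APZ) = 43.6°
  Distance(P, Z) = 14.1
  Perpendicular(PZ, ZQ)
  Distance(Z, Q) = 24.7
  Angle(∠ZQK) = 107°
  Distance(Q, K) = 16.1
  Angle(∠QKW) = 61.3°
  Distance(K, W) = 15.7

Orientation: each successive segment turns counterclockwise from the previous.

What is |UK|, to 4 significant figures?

29.82

PZ ⟂ ZQ, so ZQ runs at 99.40°; with |ZQ| = 24.7, Q = (-11.18, 10.22). ∠ZQK = 107.0° gives QK at 172.4° from the x-axis; with |QK| = 16.1, K = (-27.14, 12.35). Then |UK| = |K − U| = 29.82.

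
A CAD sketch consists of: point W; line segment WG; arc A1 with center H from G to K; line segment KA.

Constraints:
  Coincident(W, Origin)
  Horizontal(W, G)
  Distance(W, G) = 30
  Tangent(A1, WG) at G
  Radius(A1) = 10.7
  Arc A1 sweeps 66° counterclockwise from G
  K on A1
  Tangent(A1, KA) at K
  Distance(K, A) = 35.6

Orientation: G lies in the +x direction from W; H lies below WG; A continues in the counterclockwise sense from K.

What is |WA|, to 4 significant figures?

39.29

On A1, G sits at bearing 90° from H; a 66° counterclockwise sweep puts K at bearing 156°, so K = H + 10.7·(cos 156°, sin 156°) = (20.23, -6.348). The tangent condition forces HK to be normal to KA, so KA runs along (−sin 156°, cos 156°); with |KA| = 35.6, A = (5.745, -38.87). Then |WA| = |A − W| = 39.29.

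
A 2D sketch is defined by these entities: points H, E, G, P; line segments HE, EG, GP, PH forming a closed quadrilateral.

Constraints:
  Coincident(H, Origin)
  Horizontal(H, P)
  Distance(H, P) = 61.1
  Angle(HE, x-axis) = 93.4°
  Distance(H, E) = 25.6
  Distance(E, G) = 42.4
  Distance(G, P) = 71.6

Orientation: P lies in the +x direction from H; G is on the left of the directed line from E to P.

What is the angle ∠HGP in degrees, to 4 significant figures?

53.04°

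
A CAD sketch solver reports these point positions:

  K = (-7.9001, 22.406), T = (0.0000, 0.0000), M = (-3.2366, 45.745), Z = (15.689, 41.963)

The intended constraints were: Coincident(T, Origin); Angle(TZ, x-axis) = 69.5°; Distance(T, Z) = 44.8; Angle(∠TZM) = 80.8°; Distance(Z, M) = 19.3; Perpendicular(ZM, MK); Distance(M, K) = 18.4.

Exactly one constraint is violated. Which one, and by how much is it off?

Distance(M, K) = 18.4 — off by 5.40.

T = (0.00, 0.00) ✓; TZ at 69.50° ✓; |TZ| = 44.80 ✓; ∠TZM = 80.80° ✓; |ZM| = 19.30 ✓; ∠(ZM, MK) = 90.00° ✓; |MK| = 23.80 ✗.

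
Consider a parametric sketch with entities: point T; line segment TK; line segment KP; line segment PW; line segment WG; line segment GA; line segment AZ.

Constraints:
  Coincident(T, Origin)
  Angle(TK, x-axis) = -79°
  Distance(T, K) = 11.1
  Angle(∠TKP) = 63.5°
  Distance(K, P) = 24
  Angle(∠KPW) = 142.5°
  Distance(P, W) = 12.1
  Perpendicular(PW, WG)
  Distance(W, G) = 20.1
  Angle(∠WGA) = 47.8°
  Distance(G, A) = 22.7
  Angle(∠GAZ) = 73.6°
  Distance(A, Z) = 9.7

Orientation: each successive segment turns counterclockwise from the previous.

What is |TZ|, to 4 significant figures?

23.38

∠WGA = 47.8° gives GA at -62.80° from the x-axis; with |GA| = 22.7, A = (15.25, 0.4144). ∠GAZ = 73.6° gives AZ at 43.60° from the x-axis; with |AZ| = 9.7, Z = (22.28, 7.104). Then |TZ| = |Z − T| = 23.38.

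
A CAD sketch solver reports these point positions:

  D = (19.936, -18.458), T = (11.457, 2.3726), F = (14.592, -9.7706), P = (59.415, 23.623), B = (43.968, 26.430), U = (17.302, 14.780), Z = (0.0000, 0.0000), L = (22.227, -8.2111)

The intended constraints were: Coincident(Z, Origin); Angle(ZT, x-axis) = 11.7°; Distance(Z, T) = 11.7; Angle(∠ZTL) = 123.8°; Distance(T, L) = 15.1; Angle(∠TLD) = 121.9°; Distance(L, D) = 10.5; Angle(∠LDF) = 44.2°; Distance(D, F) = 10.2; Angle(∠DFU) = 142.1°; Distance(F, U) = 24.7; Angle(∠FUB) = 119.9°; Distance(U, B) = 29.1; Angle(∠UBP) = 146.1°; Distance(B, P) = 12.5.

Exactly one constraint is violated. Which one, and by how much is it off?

Distance(B, P) = 12.5 — off by 3.20.

Z = (0.00, 0.00) ✓; ZT at 11.70° ✓; |ZT| = 11.70 ✓; ∠ZTL = 123.8° ✓; |TL| = 15.10 ✓; ∠TLD = 121.9° ✓; |LD| = 10.50 ✓; ∠LDF = 44.20° ✓; |DF| = 10.20 ✓; ∠DFU = 142.1° ✓; |FU| = 24.70 ✓; ∠FUB = 119.9° ✓; |UB| = 29.10 ✓; ∠UBP = 146.1° ✓; |BP| = 15.70 ✗.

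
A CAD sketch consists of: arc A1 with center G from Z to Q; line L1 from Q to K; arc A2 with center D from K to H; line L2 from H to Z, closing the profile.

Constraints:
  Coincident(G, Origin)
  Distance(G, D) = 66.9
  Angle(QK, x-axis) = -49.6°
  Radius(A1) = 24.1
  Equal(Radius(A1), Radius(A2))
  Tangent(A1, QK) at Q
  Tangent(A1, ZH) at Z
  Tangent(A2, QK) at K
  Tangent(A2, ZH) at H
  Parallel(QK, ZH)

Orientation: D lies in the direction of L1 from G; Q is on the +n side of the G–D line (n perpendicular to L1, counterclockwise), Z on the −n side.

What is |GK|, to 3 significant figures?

71.1

Tangency of A1 to both parallel lines with radius 24.1 puts Q and Z at G ± 24.1·n: Q = (18.4, 15.6), Z = (-18.4, -15.6). Equal radii place K and H the same way about D: K = D + 24.1·n = (61.7, -35.3), H = D − 24.1·n = (25.0, -66.6). Then |GK| = |K − G| = 71.1.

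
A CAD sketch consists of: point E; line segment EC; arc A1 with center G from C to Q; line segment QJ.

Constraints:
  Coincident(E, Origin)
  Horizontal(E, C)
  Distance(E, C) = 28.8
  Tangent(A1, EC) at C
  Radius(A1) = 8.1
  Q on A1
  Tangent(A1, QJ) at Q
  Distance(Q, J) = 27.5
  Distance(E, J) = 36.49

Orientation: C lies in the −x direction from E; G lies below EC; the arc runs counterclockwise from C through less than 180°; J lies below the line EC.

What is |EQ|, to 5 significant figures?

37.188

Checks: |GQ| = 8.100 ✓; ∠(GQ, QJ) = 90.00° ✓; |QJ| = 27.50 ✓; |EJ| = 36.49 ✓.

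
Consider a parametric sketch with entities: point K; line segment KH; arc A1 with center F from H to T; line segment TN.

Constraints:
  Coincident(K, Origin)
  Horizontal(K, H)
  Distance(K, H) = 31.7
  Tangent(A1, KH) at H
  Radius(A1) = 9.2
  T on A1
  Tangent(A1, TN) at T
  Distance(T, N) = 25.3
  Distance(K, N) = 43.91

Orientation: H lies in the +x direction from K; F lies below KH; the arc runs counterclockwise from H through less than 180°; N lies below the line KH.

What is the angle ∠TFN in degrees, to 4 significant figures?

70.02°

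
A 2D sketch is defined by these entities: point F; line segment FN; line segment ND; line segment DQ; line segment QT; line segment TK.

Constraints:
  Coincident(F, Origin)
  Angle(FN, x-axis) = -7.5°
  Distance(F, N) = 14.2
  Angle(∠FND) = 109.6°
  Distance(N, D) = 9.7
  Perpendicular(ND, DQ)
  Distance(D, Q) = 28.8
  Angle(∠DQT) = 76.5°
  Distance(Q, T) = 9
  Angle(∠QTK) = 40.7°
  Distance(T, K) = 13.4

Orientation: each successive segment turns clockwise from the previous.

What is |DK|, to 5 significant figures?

20.816

F is at the origin; FN runs at -7.5° with length 14.2, so N = (14.079, -1.8535). ∠FND = 109.6° gives ND at -77.900° from the x-axis; with |ND| = 9.7, D = (16.112, -11.338). The perpendicularity gives DQ at right angles to ND, so DQ runs at -167.90°; with |DQ| = 28.8, Q = (-12.048, -17.375). ∠DQT = 76.5° gives QT at 88.600° from the x-axis; with |QT| = 9.0, T = (-11.828, -8.3777). ∠QTK = 40.7° gives TK at -50.700° from the x-axis; with |TK| = 13.4, K = (-3.3411, -18.747). Then |DK| = |K − D| = 20.816.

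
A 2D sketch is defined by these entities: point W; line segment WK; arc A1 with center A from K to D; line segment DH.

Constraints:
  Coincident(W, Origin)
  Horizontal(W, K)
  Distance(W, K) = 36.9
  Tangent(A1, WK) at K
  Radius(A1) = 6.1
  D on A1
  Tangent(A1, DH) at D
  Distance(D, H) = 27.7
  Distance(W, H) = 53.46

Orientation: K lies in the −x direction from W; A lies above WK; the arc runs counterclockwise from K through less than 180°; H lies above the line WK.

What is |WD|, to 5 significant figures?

32.287

W is at the origin; W and K share the same y with |WK| = 36.9 and K on the −x side, so K = (-36.900, 0.0000). The tangent condition forces AK to be normal to WK, so A = K + (0, 6.1) = (-36.900, 6.1000). Since AD ⟂ DH (tangency), |AH| = √(6.1² + 27.7²) = 28.364 regardless of where D sits on A1. So H lies on both circle(W, 53.46) and circle(A, 28.364); the above-WK intersection is H = (-41.134, 34.146). D is the foot of the tangent from H: D = (-31.205, 8.2865).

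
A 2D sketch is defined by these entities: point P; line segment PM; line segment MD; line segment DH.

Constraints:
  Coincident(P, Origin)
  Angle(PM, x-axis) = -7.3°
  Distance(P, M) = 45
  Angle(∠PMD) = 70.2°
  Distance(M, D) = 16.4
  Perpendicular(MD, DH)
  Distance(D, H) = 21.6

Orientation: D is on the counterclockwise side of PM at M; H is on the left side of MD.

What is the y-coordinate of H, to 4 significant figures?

5.618

P is at the origin; PM runs at -7.3° with length 45.0, so M = 45.0·(cos -7.3°, sin -7.3°) = (44.64, -5.718). ∠PMD = 70.2°, so MD runs at -7.3° + (180° − 70.2°) = 102.5° from the x-axis; with |MD| = 16.4, D = M + 16.4·(cos 102.5°, sin 102.5°) = (41.09, 10.29). The perpendicularity gives DH at right angles to MD; with |DH| = 21.6 on the left of MD, H = D + 21.6·(-0.9763, -0.2164) = (20.00, 5.618). So H.y = 5.618.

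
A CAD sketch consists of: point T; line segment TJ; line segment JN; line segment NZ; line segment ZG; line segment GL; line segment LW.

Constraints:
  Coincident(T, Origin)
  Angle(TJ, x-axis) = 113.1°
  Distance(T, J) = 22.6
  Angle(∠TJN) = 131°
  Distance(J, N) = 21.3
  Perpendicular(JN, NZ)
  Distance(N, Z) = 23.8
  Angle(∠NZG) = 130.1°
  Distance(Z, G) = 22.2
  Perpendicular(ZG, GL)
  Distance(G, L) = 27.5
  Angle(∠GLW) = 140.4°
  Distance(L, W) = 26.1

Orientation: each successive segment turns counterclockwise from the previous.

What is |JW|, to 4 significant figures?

16.35

T is at the origin; TJ runs at 113.1° with length 22.6, so J = (-8.867, 20.79). ∠TJN = 131.0° gives JN at 162.1° from the x-axis; with |JN| = 21.3, N = (-29.14, 27.33). The perpendicularity gives NZ at right angles to JN, so NZ runs at -107.9°; with |NZ| = 23.8, Z = (-36.45, 4.687). ∠NZG = 130.1° gives ZG at -58.00° from the x-axis; with |ZG| = 22.2, G = (-24.69, -14.14). ZG is perpendicular to GL, so GL runs at 32.00°; with |GL| = 27.5, L = (-1.365, 0.4328). ∠GLW = 140.4° gives LW at 71.60° from the x-axis; with |LW| = 26.1, W = (6.873, 25.20). Then |JW| = |W − J| = 16.35.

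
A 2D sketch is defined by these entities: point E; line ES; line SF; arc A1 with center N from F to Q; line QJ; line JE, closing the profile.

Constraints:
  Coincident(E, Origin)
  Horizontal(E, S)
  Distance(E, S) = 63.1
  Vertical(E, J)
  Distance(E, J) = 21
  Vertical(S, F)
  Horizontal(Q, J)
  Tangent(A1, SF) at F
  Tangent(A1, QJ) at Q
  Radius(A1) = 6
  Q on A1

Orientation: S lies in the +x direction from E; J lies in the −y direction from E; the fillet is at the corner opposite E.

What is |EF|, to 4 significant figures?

64.86

The virtual corner opposite E is at (63.10, -21.00). A1 meets SF tangentially, so NF is at right angles to SF and since A1 is tangent to QJ there, NQ ⟂ QJ, with radius 6.0, so the center N sits 6.0 in from both sides at N = (57.10, -15.00). That places the tangent points at F = (63.10, -15.00) on SF and Q = (57.10, -21.00) on QJ. Then |EF| = |F − E| = 64.86.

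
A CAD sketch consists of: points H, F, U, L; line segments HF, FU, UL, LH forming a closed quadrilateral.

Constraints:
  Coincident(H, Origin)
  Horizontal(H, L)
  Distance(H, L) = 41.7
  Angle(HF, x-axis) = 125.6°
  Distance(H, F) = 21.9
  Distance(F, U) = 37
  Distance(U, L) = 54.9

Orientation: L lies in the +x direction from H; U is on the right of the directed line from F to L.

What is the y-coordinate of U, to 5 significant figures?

-19.074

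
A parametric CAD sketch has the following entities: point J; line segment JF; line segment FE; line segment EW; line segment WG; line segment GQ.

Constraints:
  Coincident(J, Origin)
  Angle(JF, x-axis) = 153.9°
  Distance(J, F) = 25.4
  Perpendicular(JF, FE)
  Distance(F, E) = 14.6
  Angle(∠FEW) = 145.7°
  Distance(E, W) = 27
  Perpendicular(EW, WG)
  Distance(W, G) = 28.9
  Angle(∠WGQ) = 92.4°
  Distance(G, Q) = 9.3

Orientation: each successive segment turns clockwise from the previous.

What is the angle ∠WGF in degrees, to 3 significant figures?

62.1°

∠FEW = 145.7° gives EW at 29.6° from the x-axis; with |EW| = 27.0, W = (7.09, 37.6). The perpendicularity gives WG at right angles to EW, so WG runs at -60.4°; with |WG| = 28.9, G = (21.4, 12.5). Then cos ∠WGF = GW·GF / (|GW||GF|), giving 62.1°.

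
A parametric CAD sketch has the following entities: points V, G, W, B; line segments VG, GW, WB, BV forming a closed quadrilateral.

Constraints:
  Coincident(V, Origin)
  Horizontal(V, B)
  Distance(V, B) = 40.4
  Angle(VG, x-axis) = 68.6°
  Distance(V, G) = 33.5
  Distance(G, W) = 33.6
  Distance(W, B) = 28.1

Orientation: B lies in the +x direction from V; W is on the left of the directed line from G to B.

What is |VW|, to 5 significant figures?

53.334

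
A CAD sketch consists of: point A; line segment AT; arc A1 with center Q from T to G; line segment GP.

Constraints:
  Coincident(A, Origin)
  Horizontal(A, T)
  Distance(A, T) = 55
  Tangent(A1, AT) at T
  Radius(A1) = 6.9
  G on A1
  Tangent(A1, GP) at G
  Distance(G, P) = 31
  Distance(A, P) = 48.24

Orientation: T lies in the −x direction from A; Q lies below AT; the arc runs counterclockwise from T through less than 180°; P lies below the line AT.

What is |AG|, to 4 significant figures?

60.70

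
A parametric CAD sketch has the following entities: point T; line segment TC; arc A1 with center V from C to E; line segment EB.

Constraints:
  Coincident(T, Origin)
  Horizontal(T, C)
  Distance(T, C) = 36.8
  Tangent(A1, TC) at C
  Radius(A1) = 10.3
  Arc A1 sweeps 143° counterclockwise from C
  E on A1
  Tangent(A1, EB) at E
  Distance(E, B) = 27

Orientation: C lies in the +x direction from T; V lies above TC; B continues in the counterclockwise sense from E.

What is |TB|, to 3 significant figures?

40.9

T is at the origin; T and C share the same y with |TC| = 36.8 and C on the +x side, so C = (36.8, 0.00). Tangency of A1 to TC means the radius VC is perpendicular to TC, so V = C + (0, 10.3) = (36.8, 10.3). On A1, C sits at bearing -90° from V; a 143° counterclockwise sweep puts E at bearing 53°, so E = V + 10.3·(cos 53°, sin 53°) = (43.0, 18.5). A1 meets EB tangentially, so VE is at right angles to EB, so EB runs along (−sin 53°, cos 53°); with |EB| = 27.0, B = (21.4, 34.8). Then |TB| = |B − T| = 40.9.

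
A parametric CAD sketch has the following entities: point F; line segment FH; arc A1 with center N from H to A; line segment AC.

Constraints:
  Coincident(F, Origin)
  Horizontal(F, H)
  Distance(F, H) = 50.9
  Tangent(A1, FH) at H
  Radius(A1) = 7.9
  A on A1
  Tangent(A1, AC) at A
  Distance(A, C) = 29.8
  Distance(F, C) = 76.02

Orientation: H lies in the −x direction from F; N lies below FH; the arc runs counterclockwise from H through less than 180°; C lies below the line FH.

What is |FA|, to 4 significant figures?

58.58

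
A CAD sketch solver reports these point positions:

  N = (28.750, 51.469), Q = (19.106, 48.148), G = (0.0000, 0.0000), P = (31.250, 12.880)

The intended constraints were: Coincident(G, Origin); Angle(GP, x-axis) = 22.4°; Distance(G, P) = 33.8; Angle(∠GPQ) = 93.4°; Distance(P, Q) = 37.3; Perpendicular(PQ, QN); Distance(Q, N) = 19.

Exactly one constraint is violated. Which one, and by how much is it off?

Distance(Q, N) = 19 — off by 8.80.

G = (0.00, 0.00) ✓; GP at 22.40° ✓; |GP| = 33.80 ✓; ∠GPQ = 93.40° ✓; |PQ| = 37.30 ✓; ∠(PQ, QN) = 90.00° ✓; |QN| = 10.20 ✗.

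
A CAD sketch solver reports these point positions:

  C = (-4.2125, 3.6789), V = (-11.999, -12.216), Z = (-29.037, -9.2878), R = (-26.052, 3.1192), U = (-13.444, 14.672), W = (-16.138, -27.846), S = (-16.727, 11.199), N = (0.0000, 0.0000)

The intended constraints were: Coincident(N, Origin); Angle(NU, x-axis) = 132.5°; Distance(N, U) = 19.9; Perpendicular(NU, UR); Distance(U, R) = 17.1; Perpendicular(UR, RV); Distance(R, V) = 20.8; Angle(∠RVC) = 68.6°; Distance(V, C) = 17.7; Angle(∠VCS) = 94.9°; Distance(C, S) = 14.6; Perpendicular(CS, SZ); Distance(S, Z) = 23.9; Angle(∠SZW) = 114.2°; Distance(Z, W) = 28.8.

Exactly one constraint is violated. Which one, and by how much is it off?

Distance(Z, W) = 28.8 — off by 6.20.

N = (0.00, 0.00) ✓; NU at 132.5° ✓; |NU| = 19.90 ✓; ∠(NU, UR) = 90.00° ✓; |UR| = 17.10 ✓; ∠(UR, RV) = 90.00° ✓; |RV| = 20.80 ✓; ∠RVC = 68.60° ✓; |VC| = 17.70 ✓; ∠VCS = 94.90° ✓; |CS| = 14.60 ✓; ∠(CS, SZ) = 90.00° ✓; |SZ| = 23.90 ✓; ∠SZW = 114.2° ✓; |ZW| = 22.60 ✗.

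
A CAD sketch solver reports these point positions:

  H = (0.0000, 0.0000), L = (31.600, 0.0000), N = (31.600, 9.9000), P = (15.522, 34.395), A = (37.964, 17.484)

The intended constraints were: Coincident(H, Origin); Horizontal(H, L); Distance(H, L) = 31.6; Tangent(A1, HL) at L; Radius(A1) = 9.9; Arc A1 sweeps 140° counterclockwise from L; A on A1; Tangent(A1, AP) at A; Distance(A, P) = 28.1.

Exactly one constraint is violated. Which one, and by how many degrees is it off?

Tangent(A1, AP) at A — off by 3.00°.

H = (0.00, 0.00) ✓; H.y = 0.00, L.y = 0.00 ✓; |HL| = 31.60 ✓; ∠(NL, LH) = 90.00° ✓; |NL| = 9.900 ✓; bearing(N→A) − bearing(N→L) = 140.0° ✓; |NA| = 9.900 ✓; ∠(NA, AP) = 87.00° ✗; |AP| = 28.10 ✓.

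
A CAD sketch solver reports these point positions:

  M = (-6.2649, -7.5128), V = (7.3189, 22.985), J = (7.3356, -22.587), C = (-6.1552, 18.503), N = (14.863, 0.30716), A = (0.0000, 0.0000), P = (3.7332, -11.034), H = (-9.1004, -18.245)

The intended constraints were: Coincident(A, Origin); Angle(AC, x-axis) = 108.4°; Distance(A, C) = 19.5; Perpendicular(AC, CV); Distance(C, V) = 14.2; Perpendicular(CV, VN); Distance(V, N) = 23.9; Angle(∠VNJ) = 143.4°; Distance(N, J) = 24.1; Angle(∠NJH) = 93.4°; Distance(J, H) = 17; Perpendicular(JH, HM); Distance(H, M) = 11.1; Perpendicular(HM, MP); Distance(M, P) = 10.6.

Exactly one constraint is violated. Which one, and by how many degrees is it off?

Perpendicular(HM, MP) — off by 4.60°.

A = (0.00, 0.00) ✓; AC at 108.4° ✓; |AC| = 19.50 ✓; ∠(AC, CV) = 90.00° ✓; |CV| = 14.20 ✓; ∠(CV, VN) = 90.00° ✓; |VN| = 23.90 ✓; ∠VNJ = 143.4° ✓; |NJ| = 24.10 ✓; ∠NJH = 93.40° ✓; |JH| = 17.00 ✓; ∠(JH, HM) = 90.00° ✓; |HM| = 11.10 ✓; ∠(HM, MP) = 94.60° ✗; |MP| = 10.60 ✓.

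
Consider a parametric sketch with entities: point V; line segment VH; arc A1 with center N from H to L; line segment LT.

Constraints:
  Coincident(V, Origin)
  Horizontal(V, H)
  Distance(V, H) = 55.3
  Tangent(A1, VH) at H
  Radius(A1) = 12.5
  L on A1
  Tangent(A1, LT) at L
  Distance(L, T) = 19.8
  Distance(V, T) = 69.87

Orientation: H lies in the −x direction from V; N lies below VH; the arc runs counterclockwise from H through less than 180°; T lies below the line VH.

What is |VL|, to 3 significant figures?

69.1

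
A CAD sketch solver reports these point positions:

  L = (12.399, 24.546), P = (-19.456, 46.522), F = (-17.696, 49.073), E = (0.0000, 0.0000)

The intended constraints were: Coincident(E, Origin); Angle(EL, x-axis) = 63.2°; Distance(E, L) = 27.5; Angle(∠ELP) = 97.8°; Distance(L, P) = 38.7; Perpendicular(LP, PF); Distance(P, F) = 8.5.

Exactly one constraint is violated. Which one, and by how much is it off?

Distance(P, F) = 8.5 — off by 5.40.

E = (0.00, 0.00) ✓; EL at 63.20° ✓; |EL| = 27.50 ✓; ∠ELP = 97.80° ✓; |LP| = 38.70 ✓; ∠(LP, PF) = 90.00° ✓; |PF| = 3.099 ✗.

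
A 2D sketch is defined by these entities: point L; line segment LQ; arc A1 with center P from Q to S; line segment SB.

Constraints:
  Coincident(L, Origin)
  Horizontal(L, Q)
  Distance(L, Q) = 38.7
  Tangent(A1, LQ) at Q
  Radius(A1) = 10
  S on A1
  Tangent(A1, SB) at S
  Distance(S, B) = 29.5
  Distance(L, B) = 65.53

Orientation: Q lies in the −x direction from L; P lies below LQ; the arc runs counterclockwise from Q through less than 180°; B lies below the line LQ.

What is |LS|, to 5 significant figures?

49.206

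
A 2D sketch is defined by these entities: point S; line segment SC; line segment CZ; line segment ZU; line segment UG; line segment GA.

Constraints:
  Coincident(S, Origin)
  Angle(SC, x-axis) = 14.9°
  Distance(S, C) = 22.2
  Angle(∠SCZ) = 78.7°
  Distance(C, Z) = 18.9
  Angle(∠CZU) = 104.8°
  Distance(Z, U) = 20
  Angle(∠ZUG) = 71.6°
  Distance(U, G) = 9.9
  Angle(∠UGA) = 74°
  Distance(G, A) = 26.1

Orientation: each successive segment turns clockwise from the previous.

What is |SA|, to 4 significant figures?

33.28

∠ZUG = 71.6° gives UG at 90.00° from the x-axis; with |UG| = 9.9, G = (3.663, -9.567). ∠UGA = 74.0° gives GA at -16.00° from the x-axis; with |GA| = 26.1, A = (28.75, -16.76). Then |SA| = |A − S| = 33.28.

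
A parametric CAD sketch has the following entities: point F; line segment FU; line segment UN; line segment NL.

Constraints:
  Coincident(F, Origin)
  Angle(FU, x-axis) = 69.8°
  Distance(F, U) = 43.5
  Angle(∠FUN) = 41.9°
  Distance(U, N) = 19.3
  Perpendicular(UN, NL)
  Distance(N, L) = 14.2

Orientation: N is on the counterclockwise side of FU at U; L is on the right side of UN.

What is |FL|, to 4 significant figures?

45.18

F is at the origin; FU runs at 69.8° with length 43.5, so U = 43.5·(cos 69.8°, sin 69.8°) = (15.02, 40.82). ∠FUN = 41.9°, so UN runs at 69.8° + (180° − 41.9°) = 207.9° from the x-axis; with |UN| = 19.3, N = U + 19.3·(cos 207.9°, sin 207.9°) = (-2.036, 31.79). The perpendicularity gives NL at right angles to UN; with |NL| = 14.2 on the right of UN, L = N + 14.2·(-0.4679, 0.8838) = (-8.681, 44.34). Then |FL| = |L − F| = 45.18.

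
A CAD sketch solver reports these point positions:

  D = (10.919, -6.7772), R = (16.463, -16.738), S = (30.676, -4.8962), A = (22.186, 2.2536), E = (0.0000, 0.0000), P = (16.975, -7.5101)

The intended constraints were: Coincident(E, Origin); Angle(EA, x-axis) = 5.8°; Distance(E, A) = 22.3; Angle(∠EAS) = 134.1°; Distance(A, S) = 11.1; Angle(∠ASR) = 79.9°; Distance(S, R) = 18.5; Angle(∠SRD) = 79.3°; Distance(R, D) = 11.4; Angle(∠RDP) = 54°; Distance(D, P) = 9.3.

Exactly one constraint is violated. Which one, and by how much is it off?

Distance(D, P) = 9.3 — off by 3.20.

E = (0.00, 0.00) ✓; EA at 5.800° ✓; |EA| = 22.30 ✓; ∠EAS = 134.1° ✓; |AS| = 11.10 ✓; ∠ASR = 79.90° ✓; |SR| = 18.50 ✓; ∠SRD = 79.30° ✓; |RD| = 11.40 ✓; ∠RDP = 54.00° ✓; |DP| = 6.100 ✗.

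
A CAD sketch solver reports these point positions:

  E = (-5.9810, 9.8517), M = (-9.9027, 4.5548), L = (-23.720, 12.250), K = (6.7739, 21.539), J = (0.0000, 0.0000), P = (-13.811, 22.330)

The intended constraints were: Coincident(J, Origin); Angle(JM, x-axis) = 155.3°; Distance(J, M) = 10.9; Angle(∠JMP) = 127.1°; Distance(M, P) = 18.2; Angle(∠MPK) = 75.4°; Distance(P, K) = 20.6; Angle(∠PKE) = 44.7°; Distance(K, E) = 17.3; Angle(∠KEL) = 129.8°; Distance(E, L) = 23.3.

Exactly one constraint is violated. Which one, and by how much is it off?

Distance(E, L) = 23.3 — off by 5.40.

J = (0.00, 0.00) ✓; JM at 155.3° ✓; |JM| = 10.90 ✓; ∠JMP = 127.1° ✓; |MP| = 18.20 ✓; ∠MPK = 75.40° ✓; |PK| = 20.60 ✓; ∠PKE = 44.70° ✓; |KE| = 17.30 ✓; ∠KEL = 129.8° ✓; |EL| = 17.90 ✗.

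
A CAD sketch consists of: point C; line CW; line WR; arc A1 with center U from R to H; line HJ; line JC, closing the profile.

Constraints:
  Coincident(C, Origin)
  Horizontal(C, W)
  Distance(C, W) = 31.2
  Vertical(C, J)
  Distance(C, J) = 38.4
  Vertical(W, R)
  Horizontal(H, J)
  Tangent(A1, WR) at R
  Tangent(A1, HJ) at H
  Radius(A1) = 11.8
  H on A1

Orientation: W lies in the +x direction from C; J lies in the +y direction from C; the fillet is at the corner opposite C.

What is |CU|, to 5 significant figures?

32.923

C and J share the same x with |CJ| = 38.4 and J on the +y side, so J = (0.0000, 38.400). The virtual corner opposite C is at (31.200, 38.400). The tangent condition forces UR to be normal to WR and the tangent condition forces UH to be normal to HJ, with radius 11.8, so the center U sits 11.8 in from both sides at U = (19.400, 26.600). Then |CU| = |U − C| = 32.923.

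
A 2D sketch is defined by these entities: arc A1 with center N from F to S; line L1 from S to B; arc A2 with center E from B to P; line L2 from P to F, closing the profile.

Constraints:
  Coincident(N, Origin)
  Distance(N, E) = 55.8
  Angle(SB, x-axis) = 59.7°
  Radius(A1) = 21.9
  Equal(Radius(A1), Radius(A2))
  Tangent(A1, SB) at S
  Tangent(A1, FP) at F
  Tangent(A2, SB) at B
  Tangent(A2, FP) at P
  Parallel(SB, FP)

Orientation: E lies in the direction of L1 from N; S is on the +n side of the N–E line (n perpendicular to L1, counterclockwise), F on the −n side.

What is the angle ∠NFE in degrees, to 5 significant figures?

68.571°

The slot axis is L1's direction at 59.7°, so u = (cos 59.7°, sin 59.7°) = (0.50453, 0.86340) and n = (−sin 59.7°, cos 59.7°) = (-0.86340, 0.50453). N is at the origin and E lies 55.8 along u from N, so E = 55.8·u = (28.153, 48.177). Tangency of A1 to both parallel lines with radius 21.9 puts S and F at N ± 21.9·n: S = (-18.908, 11.049), F = (18.908, -11.049). Then cos ∠NFE = FN·FE / (|FN||FE|), giving 68.571°.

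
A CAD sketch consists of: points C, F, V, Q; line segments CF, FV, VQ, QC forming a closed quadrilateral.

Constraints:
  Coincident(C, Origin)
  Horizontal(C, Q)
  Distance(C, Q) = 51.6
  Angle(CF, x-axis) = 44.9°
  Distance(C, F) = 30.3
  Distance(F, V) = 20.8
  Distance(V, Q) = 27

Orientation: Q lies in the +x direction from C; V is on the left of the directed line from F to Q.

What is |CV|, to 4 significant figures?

48.90

Checks: |FV| = 20.80 ✓; |VQ| = 27.00 ✓.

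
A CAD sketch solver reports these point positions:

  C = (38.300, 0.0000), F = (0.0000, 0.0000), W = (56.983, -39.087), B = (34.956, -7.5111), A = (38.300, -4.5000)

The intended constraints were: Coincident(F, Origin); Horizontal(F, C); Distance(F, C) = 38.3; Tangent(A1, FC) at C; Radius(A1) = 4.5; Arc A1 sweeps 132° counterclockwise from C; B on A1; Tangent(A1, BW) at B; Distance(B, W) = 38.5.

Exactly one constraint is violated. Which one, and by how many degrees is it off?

Tangent(A1, BW) at B — off by 7.10°.

F = (0.00, 0.00) ✓; F.y = 0.00, C.y = 0.00 ✓; |FC| = 38.30 ✓; ∠(AC, CF) = 90.00° ✓; |AC| = 4.500 ✓; bearing(A→B) − bearing(A→C) = 132.0° ✓; |AB| = 4.500 ✓; ∠(AB, BW) = 97.10° ✗; |BW| = 38.50 ✓.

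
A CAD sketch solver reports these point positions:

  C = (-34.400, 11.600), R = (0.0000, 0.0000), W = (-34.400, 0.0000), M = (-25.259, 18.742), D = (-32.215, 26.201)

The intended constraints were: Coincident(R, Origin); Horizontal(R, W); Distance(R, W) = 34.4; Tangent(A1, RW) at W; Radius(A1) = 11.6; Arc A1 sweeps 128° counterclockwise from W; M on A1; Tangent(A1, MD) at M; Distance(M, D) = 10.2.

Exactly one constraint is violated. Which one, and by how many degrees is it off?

Tangent(A1, MD) at M — off by 5.00°.

R = (0.00, 0.00) ✓; R.y = 0.00, W.y = 0.00 ✓; |RW| = 34.40 ✓; ∠(CW, WR) = 90.00° ✓; |CW| = 11.60 ✓; bearing(C→M) − bearing(C→W) = 128.0° ✓; |CM| = 11.60 ✓; ∠(CM, MD) = 85.00° ✗; |MD| = 10.20 ✓.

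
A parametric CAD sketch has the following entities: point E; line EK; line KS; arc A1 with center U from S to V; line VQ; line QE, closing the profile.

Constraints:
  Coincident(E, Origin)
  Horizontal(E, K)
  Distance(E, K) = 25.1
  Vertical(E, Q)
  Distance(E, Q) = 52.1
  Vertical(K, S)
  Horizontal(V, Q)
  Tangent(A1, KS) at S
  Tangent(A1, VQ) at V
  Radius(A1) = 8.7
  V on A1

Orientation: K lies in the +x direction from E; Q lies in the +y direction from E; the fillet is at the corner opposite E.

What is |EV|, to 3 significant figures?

54.6

The virtual corner opposite E is at (25.1, 52.1). Since A1 is tangent to KS there, US ⟂ KS and A1 meets VQ tangentially, so UV is at right angles to VQ, with radius 8.7, so the center U sits 8.7 in from both sides at U = (16.4, 43.4). That places the tangent points at S = (25.1, 43.4) on KS and V = (16.4, 52.1) on VQ. Then |EV| = |V − E| = 54.6.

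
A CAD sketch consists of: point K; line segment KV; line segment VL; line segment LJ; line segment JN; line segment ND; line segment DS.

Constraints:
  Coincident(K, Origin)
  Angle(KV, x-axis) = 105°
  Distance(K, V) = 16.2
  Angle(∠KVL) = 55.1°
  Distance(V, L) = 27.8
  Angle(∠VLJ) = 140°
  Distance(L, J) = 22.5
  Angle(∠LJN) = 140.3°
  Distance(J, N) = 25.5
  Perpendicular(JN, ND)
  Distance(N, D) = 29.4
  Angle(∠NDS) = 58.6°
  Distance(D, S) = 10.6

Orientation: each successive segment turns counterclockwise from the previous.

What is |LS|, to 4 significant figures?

35.08

K is at the origin; KV runs at 105.0° with length 16.2, so V = (-4.193, 15.65). ∠KVL = 55.1° gives VL at -130.1° from the x-axis; with |VL| = 27.8, L = (-22.10, -5.617). ∠VLJ = 140.0° gives LJ at -90.10° from the x-axis; with |LJ| = 22.5, J = (-22.14, -28.12). ∠LJN = 140.3° gives JN at -50.40° from the x-axis; with |JN| = 25.5, N = (-5.884, -47.76). The perpendicularity gives ND at right angles to JN, so ND runs at 39.60°; with |ND| = 29.4, D = (16.77, -29.02). ∠NDS = 58.6° gives DS at 161.0° from the x-axis; with |DS| = 10.6, S = (6.746, -25.57). Then |LS| = |S − L| = 35.08.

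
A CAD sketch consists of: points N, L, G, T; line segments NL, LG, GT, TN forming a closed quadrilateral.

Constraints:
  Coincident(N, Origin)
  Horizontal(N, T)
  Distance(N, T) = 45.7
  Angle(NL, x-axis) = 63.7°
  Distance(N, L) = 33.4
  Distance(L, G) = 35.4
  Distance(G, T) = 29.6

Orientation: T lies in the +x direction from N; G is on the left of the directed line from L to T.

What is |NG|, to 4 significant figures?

58.10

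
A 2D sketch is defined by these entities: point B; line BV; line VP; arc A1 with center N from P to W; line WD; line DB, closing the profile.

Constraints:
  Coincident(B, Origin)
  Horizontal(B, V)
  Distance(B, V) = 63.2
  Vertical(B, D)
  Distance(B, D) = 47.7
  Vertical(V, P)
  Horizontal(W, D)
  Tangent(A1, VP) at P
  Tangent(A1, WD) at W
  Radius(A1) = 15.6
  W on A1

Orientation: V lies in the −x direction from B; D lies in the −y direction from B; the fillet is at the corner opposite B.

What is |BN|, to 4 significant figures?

57.41

B is at the origin; BV is horizontal with |BV| = 63.2 and V on the −x side, so V = (-63.20, 0.000). B and D share the same x with |BD| = 47.7 and D on the −y side, so D = (0.000, -47.70). The virtual corner opposite B is at (-63.20, -47.70). Tangency of A1 to VP means the radius NP is perpendicular to VP and A1 meets WD tangentially, so NW is at right angles to WD, with radius 15.6, so the center N sits 15.6 in from both sides at N = (-47.60, -32.10). Then |BN| = |N − B| = 57.41.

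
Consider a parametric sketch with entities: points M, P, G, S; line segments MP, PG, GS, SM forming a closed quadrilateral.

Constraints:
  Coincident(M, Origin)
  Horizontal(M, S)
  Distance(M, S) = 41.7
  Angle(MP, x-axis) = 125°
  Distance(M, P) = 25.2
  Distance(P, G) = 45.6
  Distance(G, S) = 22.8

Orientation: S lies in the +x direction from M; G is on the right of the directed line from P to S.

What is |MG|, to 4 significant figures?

22.28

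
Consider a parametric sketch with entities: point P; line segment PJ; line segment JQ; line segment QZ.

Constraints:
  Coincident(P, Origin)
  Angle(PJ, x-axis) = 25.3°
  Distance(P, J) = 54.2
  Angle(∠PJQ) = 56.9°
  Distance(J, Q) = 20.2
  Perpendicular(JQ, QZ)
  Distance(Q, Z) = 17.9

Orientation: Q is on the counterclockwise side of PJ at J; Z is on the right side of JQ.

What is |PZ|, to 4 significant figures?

64.00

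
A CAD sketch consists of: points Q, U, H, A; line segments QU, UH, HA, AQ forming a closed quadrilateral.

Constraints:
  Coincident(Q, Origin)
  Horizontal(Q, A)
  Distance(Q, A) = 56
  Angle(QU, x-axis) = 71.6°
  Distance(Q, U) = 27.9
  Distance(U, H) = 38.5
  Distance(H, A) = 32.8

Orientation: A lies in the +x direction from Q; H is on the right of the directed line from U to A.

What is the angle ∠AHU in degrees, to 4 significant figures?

98.42°

Checks: Q.y = 0.00, A.y = 0.00 ✓; |UH| = 38.50 ✓; |HA| = 32.80 ✓.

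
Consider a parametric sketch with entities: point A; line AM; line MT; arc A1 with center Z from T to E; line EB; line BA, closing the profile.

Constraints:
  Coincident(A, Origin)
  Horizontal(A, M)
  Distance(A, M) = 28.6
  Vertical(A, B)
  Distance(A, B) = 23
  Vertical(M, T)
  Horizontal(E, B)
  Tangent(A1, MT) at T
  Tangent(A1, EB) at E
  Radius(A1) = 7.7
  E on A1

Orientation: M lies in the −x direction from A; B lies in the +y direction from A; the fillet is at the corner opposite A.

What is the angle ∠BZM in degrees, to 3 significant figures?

137°

A is at the origin; A and M share the same y with |AM| = 28.6 and M on the −x side, so M = (-28.6, 0.00). A and B share the same x with |AB| = 23.0 and B on the +y side, so B = (0.00, 23.0). The virtual corner opposite A is at (-28.6, 23.0). A1 meets MT tangentially, so ZT is at right angles to MT and since A1 is tangent to EB there, ZE ⟂ EB, with radius 7.7, so the center Z sits 7.7 in from both sides at Z = (-20.9, 15.3). Then cos ∠BZM = ZB·ZM / (|ZB||ZM|), giving 137°.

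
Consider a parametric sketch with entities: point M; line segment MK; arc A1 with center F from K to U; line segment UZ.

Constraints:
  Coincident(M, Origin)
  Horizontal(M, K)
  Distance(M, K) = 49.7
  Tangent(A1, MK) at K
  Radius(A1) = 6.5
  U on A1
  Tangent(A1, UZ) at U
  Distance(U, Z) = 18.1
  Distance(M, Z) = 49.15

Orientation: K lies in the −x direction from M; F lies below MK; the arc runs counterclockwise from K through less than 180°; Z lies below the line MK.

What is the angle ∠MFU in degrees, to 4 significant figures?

146.2°

M is at the origin; MK is horizontal with |MK| = 49.7 and K on the −x side, so K = (-49.70, 0.000). The tangent condition forces FK to be normal to MK, so F = K + (0, -6.5) = (-49.70, -6.500). Since FU ⟂ UZ (tangency), |FZ| = √(6.5² + 18.1²) = 19.23 regardless of where U sits on A1. So Z lies on both circle(M, 49.15) and circle(F, 19.23); the below-MK intersection is Z = (-42.67, -24.40). U is the foot of the tangent from Z: U = (-54.59, -10.78).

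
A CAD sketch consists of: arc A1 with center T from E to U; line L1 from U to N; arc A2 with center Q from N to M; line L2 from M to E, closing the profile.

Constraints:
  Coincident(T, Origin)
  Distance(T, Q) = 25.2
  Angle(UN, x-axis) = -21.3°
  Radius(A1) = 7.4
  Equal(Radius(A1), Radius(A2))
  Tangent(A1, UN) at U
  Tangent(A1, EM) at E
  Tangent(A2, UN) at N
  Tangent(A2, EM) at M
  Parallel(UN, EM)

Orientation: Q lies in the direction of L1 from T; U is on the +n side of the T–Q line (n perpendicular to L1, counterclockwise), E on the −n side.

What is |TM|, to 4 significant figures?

26.26

The slot axis is L1's direction at -21.3°, so u = (cos -21.3°, sin -21.3°) = (0.9317, -0.3633) and n = (−sin -21.3°, cos -21.3°) = (0.3633, 0.9317). T is at the origin and Q lies 25.2 along u from T, so Q = 25.2·u = (23.48, -9.154). Tangency of A1 to both parallel lines with radius 7.4 puts U and E at T ± 7.4·n: U = (2.688, 6.895), E = (-2.688, -6.895). Equal radii place N and M the same way about Q: N = Q + 7.4·n = (26.17, -2.259), M = Q − 7.4·n = (20.79, -16.05). Then |TM| = |M − T| = 26.26.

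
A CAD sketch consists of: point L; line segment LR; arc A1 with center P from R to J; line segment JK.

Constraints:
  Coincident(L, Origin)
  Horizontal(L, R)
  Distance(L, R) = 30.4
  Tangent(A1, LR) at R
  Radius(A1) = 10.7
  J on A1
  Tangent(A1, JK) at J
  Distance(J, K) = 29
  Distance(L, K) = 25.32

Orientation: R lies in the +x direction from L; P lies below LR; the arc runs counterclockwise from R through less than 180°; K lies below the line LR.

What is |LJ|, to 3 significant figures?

22.7

Checks: |PJ| = 10.70 ✓; ∠(PJ, JK) = 90.00° ✓; |JK| = 29.00 ✓; |LK| = 25.32 ✓.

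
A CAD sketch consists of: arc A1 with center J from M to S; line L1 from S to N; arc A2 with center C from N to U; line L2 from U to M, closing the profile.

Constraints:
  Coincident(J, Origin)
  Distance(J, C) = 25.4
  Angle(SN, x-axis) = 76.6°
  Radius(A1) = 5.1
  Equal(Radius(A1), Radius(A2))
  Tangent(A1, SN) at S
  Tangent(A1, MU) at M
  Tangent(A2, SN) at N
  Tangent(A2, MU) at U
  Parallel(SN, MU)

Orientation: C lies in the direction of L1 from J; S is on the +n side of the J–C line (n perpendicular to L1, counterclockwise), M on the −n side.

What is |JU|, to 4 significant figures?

25.91

Tangency of A1 to both parallel lines with radius 5.1 puts S and M at J ± 5.1·n: S = (-4.961, 1.182), M = (4.961, -1.182). Equal radii place N and U the same way about C: N = C + 5.1·n = (0.9252, 25.89), U = C − 5.1·n = (10.85, 23.53). Then |JU| = |U − J| = 25.91.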